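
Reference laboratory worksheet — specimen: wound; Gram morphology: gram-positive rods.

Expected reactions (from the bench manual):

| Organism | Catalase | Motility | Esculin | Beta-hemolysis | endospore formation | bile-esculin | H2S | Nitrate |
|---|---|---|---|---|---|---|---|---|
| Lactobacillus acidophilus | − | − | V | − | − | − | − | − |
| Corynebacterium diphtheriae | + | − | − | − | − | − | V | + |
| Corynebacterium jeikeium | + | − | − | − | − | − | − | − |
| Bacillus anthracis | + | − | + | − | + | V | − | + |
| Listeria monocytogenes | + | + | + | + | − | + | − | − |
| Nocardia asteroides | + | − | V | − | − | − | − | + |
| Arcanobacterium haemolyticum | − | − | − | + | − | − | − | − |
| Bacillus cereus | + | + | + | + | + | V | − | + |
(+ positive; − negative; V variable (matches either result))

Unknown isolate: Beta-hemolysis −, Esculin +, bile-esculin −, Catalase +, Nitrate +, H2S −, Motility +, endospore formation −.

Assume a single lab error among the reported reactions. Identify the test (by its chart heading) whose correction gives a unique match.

Motility

As reported, no row in the chart matches all 8 reactions.
Reversing H2S → still no organism matches.
Reversing bile-esculin → still no organism matches.
Reversing Nitrate → still no organism matches.
Reversing Esculin → still no organism matches.
Reversing Beta-hemolysis → still no organism matches.
Reversing Motility (to −) → unique match: Nocardia asteroides.
Reversing Catalase → still no organism matches.
Reversing endospore formation → still no organism matches.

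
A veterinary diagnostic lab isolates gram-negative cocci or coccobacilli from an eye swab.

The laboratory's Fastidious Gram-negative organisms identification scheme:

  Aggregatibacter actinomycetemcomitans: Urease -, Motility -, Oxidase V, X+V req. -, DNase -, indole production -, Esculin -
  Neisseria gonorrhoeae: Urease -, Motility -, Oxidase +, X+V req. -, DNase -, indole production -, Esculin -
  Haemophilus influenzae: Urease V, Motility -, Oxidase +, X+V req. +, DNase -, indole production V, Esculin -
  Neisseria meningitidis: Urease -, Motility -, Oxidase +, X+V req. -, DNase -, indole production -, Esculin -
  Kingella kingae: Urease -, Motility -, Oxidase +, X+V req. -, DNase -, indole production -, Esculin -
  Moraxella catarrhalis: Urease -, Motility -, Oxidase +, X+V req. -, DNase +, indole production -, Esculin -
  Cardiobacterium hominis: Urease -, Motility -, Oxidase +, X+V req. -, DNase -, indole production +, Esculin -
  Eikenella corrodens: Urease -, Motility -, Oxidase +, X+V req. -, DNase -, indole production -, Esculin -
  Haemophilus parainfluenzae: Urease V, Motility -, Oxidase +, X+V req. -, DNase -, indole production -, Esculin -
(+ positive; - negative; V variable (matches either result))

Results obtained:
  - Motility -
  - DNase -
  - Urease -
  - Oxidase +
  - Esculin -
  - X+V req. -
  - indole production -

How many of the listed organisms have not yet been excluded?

Oxidase +: all 9 remaining candidates are consistent.
Urease -: all 9 remaining candidates are consistent.
DNase -: excludes Moraxella catarrhalis — 8 left.
Esculin -: all 8 remaining candidates are consistent.
indole production -: excludes Cardiobacterium hominis — 7 left.
X+V req. -: excludes Haemophilus influenzae — 6 left.
Motility -: all 6 remaining candidates are consistent.
Still consistent: Aggregatibacter actinomycetemcomitans, Eikenella corrodens, Haemophilus parainfluenzae, Kingella kingae, Neisseria gonorrhoeae, Neisseria meningitidis.

6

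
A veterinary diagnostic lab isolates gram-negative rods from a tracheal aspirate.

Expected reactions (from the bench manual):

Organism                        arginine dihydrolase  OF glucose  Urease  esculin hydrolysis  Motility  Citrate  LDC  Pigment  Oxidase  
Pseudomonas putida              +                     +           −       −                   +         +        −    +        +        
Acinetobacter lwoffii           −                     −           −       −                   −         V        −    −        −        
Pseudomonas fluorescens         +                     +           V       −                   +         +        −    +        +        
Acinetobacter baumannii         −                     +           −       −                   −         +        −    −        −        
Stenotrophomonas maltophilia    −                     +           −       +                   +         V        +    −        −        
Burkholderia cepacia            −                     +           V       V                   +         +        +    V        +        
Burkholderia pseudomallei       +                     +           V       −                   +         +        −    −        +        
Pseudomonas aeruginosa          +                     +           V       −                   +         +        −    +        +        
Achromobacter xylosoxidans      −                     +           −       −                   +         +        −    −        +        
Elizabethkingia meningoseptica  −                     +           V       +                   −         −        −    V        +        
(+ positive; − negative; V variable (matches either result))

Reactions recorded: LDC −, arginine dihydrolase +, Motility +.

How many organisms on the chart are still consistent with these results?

4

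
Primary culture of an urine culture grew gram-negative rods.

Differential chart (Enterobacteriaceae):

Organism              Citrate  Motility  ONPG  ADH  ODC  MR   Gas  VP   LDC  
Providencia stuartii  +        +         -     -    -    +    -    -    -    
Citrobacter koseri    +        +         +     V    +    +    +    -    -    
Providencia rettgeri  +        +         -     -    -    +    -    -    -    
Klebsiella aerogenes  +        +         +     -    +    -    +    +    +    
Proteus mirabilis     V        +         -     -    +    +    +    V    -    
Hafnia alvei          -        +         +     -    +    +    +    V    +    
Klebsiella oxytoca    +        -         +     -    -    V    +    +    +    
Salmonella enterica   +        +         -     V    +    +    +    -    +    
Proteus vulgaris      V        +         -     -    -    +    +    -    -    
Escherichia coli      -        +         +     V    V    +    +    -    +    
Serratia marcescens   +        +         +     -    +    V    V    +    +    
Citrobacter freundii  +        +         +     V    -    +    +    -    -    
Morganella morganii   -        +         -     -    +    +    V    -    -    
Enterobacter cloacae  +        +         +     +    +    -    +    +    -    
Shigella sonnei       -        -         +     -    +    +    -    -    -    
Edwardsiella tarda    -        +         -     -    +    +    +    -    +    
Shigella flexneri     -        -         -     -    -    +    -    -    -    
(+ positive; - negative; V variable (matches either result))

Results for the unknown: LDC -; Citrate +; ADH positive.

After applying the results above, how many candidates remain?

3

ADH +: excludes 12 organisms — 5 left.
Citrate +: excludes Escherichia coli — 4 left.
LDC -: excludes Salmonella enterica — 3 left.
Still consistent: Citrobacter freundii, Citrobacter koseri, Enterobacter cloacae.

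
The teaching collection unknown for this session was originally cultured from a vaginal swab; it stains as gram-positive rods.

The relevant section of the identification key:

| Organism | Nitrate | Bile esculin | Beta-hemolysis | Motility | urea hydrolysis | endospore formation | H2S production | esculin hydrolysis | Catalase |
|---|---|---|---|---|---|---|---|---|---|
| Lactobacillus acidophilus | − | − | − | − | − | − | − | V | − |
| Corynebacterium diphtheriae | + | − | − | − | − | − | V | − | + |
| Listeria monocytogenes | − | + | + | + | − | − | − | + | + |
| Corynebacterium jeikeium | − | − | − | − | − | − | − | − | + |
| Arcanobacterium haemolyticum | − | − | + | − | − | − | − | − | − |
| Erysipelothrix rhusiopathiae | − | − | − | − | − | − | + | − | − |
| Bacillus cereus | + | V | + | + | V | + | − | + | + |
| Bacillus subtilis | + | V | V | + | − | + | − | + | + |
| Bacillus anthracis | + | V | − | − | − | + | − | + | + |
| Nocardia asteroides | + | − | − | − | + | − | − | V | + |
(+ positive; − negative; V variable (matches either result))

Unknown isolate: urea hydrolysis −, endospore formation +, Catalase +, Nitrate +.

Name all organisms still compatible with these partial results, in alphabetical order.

Bacillus anthracis, Bacillus cereus, Bacillus subtilis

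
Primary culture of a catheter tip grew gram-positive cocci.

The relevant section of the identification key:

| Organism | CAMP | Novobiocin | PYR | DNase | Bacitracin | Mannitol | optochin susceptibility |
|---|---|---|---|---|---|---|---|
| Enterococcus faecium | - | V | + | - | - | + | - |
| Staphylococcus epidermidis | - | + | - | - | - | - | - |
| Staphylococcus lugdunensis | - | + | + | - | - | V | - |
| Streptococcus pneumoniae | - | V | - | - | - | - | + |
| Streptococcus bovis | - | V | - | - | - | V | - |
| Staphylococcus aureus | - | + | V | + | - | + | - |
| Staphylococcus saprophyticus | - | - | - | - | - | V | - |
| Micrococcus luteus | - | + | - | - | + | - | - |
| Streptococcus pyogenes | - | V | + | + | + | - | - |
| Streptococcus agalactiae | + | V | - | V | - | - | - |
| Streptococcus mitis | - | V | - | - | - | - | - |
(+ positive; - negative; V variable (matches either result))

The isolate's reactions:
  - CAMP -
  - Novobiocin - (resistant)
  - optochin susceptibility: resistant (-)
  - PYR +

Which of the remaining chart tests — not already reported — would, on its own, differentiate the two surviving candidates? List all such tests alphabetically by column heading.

Bacitracin, DNase, Mannitol

Novobiocin -: excludes Staphylococcus epidermidis, Staphylococcus lugdunensis, Staphylococcus aureus, Micrococcus luteus — 7 left.
optochin susceptibility -: excludes Streptococcus pneumoniae — 6 left.
CAMP -: excludes Streptococcus agalactiae — 5 left.
PYR +: excludes Streptococcus bovis, Staphylococcus saprophyticus, Streptococcus mitis — 2 left.
Two candidates remain: Enterococcus faecium and Streptococcus pyogenes.
  DNase: Enterococcus faecium -, Streptococcus pyogenes + — discriminates.
  Bacitracin: Enterococcus faecium -, Streptococcus pyogenes + — discriminates.
  Mannitol: Enterococcus faecium +, Streptococcus pyogenes - — discriminates.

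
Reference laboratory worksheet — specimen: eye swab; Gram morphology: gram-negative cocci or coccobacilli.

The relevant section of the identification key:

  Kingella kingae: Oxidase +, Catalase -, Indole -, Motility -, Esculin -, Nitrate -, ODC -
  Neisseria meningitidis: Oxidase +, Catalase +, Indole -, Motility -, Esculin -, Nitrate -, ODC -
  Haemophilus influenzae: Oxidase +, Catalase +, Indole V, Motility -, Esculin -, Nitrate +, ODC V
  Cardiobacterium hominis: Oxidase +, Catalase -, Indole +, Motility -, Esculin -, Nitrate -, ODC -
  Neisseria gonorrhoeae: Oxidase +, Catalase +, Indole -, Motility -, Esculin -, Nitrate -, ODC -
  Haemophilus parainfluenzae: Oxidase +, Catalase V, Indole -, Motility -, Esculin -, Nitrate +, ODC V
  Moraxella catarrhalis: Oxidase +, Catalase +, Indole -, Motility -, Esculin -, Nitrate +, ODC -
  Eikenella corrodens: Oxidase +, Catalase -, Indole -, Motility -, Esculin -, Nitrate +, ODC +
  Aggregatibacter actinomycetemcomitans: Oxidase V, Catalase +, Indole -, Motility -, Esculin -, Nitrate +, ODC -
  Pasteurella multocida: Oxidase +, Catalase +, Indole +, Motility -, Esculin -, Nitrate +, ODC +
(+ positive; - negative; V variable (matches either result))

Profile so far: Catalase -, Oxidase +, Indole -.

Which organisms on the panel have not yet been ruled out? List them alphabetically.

Eikenella corrodens, Haemophilus parainfluenzae, Kingella kingae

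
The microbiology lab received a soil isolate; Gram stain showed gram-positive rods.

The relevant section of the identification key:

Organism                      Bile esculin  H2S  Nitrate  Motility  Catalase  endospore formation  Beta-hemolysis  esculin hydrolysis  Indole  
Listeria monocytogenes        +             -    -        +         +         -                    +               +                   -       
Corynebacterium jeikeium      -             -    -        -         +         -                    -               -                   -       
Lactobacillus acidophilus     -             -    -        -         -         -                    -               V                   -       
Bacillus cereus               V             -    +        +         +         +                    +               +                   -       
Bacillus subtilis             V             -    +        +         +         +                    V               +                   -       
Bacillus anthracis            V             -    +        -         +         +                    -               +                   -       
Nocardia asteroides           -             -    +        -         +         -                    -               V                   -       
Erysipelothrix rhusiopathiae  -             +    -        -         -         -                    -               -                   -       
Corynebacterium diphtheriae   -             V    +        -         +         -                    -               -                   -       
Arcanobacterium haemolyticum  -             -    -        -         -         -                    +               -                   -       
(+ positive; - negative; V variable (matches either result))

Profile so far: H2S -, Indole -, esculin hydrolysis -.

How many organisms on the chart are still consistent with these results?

5

esculin hydrolysis -: excludes Listeria monocytogenes, Bacillus cereus, Bacillus subtilis, Bacillus anthracis — 6 left.
H2S -: excludes Erysipelothrix rhusiopathiae — 5 left.
Indole -: all 5 remaining candidates are consistent.
Still consistent: Arcanobacterium haemolyticum, Corynebacterium diphtheriae, Corynebacterium jeikeium, Lactobacillus acidophilus, Nocardia asteroides.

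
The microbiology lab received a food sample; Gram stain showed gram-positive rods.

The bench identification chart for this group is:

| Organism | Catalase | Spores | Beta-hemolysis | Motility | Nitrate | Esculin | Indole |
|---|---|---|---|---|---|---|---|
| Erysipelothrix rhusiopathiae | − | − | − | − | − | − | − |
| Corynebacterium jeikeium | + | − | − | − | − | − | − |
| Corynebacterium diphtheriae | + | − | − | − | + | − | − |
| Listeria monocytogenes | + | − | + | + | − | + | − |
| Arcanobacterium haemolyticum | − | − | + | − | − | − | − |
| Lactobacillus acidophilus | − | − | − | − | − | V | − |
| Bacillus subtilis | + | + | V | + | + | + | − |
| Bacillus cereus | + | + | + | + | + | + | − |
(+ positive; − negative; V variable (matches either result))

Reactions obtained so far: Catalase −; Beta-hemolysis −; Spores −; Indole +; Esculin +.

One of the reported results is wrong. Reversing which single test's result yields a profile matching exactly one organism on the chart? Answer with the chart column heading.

Indole

As reported, no row in the chart matches all 5 reactions.
Reversing Esculin → still no organism matches.
Reversing Spores → still no organism matches.
Reversing Indole (to −) → unique match: Lactobacillus acidophilus.
Reversing Catalase → still no organism matches.
Reversing Beta-hemolysis → still no organism matches.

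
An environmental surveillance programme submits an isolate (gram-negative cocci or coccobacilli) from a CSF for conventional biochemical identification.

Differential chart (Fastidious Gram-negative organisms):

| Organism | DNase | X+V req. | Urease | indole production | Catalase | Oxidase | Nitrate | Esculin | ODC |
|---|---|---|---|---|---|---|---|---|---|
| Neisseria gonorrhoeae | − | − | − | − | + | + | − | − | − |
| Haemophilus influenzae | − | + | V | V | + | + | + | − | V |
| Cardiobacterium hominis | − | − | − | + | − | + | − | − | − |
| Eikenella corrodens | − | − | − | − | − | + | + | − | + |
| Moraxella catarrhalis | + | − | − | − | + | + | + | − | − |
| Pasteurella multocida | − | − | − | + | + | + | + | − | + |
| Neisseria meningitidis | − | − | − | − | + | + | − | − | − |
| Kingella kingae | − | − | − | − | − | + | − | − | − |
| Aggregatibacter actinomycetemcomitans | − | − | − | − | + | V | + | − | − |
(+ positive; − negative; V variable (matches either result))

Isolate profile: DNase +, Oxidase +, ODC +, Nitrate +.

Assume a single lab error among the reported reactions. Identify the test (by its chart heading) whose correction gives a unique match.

As reported, no row in the chart matches all 4 reactions.
Reversing Nitrate → still no organism matches.
Reversing DNase → 3 organisms match (not unique).
Reversing Oxidase → still no organism matches.
Reversing ODC (to −) → unique match: Moraxella catarrhalis.

ODC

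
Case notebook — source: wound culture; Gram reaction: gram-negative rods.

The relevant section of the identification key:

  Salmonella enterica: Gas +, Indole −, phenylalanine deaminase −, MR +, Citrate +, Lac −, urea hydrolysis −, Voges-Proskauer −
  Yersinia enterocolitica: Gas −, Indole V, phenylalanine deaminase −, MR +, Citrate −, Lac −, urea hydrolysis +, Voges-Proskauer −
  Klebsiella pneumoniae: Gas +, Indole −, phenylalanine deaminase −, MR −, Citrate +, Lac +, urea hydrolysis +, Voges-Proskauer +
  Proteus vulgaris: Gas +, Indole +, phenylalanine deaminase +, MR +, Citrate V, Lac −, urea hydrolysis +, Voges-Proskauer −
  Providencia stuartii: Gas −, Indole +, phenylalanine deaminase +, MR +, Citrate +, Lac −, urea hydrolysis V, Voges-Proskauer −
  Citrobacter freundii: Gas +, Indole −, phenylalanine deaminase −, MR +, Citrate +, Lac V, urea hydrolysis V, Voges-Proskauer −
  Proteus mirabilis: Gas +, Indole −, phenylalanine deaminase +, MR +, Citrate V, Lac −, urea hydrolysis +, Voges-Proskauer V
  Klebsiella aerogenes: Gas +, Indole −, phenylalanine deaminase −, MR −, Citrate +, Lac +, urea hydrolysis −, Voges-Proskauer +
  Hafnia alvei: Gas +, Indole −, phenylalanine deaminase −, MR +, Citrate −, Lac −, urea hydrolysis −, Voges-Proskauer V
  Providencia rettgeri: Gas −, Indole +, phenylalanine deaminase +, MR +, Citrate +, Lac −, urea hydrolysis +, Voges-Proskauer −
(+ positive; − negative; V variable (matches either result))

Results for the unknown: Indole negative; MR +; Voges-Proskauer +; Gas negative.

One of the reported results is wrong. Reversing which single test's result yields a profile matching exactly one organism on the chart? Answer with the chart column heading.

Voges-Proskauer

As reported, no row in the chart matches all 4 reactions.
Reversing Indole → still no organism matches.
Reversing Voges-Proskauer (to −) → unique match: Yersinia enterocolitica.
Reversing Gas → 2 organisms match (not unique).
Reversing MR → still no organism matches.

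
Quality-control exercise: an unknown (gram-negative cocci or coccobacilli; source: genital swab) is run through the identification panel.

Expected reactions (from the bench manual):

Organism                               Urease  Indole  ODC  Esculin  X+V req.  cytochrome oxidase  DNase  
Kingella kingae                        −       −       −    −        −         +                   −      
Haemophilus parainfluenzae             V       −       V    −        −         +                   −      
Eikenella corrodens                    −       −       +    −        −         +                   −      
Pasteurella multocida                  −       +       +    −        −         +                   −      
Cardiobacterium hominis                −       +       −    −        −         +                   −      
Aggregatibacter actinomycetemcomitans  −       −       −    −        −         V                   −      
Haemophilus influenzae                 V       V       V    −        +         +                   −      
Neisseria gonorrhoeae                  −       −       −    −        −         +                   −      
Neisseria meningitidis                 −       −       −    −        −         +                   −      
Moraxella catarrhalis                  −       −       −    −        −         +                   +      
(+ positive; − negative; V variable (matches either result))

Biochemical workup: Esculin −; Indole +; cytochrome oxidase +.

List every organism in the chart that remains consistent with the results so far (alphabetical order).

Cardiobacterium hominis, Haemophilus influenzae, Pasteurella multocida

Indole +: excludes 7 organisms — 3 left.
Esculin −: all 3 remaining candidates are consistent.
cytochrome oxidase +: all 3 remaining candidates are consistent.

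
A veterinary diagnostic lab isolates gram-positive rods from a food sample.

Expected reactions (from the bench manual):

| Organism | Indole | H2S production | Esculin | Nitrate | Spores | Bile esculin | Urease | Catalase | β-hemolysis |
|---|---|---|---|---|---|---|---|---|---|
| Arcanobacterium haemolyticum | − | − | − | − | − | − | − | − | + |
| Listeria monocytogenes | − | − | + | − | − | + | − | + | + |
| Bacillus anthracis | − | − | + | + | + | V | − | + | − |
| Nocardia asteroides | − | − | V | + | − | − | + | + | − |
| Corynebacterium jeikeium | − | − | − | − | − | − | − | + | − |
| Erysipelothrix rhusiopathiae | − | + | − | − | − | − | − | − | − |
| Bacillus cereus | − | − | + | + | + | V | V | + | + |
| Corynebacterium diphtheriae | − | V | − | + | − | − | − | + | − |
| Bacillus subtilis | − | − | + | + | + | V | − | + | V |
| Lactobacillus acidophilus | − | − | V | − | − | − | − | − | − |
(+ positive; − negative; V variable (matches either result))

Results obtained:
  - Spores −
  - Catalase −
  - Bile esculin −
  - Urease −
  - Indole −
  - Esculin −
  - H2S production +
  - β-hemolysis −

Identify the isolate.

Erysipelothrix rhusiopathiae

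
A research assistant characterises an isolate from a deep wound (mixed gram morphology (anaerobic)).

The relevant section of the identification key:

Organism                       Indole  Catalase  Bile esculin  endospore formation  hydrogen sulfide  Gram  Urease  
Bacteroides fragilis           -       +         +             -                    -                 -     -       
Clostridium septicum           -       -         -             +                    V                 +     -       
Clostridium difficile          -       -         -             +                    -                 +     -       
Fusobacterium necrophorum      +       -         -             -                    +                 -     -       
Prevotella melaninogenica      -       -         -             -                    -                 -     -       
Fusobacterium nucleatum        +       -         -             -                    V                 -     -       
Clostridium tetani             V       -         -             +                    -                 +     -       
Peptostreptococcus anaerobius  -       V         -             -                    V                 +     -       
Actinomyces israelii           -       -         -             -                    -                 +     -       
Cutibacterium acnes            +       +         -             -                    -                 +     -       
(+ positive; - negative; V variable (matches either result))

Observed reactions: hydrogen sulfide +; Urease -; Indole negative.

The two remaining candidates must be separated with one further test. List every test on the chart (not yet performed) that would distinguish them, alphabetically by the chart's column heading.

endospore formation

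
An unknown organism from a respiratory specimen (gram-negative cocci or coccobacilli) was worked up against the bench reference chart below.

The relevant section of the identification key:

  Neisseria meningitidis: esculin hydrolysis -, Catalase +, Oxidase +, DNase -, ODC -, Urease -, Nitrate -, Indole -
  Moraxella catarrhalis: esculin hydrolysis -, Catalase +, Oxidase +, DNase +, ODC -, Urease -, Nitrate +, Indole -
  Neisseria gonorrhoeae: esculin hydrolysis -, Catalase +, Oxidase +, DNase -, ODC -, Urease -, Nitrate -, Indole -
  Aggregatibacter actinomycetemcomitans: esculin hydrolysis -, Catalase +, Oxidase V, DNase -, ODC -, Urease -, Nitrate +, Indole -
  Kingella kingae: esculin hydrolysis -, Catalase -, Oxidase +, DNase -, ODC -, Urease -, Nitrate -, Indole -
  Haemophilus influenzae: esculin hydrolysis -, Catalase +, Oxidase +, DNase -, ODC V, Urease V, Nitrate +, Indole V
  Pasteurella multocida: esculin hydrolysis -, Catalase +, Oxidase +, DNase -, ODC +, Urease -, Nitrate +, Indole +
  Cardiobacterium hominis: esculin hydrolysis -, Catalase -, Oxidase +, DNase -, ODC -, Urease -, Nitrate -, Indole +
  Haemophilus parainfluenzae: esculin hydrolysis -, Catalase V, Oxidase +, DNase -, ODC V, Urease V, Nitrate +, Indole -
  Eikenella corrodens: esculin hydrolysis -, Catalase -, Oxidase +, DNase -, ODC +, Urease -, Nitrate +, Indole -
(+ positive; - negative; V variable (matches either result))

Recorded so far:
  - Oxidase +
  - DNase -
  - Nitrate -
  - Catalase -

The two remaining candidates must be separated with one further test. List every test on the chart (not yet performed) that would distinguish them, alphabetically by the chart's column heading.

Indole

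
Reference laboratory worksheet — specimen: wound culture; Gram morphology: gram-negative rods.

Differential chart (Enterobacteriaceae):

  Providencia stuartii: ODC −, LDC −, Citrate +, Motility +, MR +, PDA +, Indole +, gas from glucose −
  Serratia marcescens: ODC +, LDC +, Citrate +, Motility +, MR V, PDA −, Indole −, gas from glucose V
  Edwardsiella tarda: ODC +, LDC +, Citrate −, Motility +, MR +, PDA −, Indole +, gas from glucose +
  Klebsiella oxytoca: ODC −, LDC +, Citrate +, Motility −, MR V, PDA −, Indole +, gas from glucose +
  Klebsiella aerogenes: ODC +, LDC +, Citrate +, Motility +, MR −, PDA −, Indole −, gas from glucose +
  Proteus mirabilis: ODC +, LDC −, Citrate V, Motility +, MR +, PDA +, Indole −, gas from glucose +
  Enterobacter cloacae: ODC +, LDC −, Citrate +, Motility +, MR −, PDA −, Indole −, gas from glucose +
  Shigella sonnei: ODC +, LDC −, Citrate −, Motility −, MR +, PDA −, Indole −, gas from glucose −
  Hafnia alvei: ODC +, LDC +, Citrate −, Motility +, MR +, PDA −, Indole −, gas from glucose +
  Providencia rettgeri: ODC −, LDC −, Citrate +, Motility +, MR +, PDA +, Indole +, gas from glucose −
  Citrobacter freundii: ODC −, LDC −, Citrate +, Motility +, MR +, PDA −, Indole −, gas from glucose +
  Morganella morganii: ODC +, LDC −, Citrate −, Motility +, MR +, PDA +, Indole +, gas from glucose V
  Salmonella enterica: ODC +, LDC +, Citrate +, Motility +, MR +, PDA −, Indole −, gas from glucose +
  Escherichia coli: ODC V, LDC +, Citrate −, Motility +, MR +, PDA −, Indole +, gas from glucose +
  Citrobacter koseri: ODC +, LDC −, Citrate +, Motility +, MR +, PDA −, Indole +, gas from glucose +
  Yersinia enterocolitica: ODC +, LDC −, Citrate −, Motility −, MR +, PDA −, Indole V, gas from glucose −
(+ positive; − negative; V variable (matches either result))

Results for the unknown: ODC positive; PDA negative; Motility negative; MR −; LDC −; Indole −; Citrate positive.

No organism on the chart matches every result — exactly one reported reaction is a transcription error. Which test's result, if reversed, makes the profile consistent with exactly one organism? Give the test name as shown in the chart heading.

As reported, no row in the chart matches all 7 reactions.
Reversing LDC → still no organism matches.
Reversing Citrate → still no organism matches.
Reversing Motility (to +) → unique match: Enterobacter cloacae.
Reversing Indole → still no organism matches.
Reversing ODC → still no organism matches.
Reversing PDA → still no organism matches.
Reversing MR → still no organism matches.

Motility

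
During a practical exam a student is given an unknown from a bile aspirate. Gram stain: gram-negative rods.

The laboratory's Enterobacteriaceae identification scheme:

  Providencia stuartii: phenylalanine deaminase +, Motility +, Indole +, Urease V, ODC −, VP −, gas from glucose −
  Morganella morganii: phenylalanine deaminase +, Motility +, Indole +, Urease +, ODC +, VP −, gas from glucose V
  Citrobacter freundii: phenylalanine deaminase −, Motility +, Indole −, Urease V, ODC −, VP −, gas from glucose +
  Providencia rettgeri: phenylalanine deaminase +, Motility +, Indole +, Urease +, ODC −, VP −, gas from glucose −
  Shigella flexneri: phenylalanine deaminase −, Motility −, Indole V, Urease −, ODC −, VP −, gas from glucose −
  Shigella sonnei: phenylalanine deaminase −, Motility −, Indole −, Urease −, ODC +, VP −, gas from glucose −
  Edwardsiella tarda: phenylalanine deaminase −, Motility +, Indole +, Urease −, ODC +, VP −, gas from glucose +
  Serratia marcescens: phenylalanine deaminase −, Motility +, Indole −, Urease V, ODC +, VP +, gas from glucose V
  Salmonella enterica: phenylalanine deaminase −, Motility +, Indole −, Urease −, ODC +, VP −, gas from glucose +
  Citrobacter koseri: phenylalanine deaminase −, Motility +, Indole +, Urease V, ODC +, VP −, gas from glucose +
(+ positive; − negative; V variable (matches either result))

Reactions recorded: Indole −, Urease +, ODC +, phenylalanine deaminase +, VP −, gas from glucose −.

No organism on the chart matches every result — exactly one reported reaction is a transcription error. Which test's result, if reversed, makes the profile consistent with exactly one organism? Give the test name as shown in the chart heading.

Indole

As reported, no row in the chart matches all 6 reactions.
Reversing ODC → still no organism matches.
Reversing Urease → still no organism matches.
Reversing VP → still no organism matches.
Reversing phenylalanine deaminase → still no organism matches.
Reversing Indole (to +) → unique match: Morganella morganii.
Reversing gas from glucose → still no organism matches.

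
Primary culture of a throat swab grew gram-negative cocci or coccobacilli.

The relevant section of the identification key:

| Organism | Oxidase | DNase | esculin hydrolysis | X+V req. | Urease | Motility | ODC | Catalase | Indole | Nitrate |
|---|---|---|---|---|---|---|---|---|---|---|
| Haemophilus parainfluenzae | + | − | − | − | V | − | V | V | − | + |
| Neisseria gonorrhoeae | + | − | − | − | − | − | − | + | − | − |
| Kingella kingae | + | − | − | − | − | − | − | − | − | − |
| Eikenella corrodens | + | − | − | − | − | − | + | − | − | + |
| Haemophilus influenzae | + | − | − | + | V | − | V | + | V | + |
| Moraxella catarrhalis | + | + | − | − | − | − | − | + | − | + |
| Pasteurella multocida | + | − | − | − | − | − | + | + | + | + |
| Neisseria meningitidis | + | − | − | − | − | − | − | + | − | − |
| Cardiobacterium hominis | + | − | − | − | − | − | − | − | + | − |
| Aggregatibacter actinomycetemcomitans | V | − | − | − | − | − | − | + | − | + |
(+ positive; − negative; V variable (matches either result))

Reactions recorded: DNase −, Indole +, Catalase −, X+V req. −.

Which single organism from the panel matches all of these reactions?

Cardiobacterium hominis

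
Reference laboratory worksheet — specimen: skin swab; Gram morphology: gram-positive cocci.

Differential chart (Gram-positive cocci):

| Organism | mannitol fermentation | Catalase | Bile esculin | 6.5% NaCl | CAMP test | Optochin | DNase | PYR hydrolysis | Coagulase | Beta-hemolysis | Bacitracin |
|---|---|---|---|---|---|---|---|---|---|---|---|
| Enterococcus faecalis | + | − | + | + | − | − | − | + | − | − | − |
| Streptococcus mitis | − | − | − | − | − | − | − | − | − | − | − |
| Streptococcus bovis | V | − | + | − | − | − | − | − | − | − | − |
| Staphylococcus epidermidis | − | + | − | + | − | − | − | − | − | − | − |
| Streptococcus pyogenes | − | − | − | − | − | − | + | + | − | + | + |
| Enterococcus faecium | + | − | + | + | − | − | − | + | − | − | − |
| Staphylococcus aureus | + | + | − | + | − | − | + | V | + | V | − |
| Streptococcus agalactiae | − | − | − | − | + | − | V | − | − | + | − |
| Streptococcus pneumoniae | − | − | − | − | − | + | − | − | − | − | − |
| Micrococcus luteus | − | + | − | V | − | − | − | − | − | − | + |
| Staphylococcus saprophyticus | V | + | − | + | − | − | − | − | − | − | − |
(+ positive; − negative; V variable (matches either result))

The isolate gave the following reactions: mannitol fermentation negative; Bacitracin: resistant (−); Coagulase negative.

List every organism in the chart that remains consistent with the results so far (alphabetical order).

Bacitracin −: excludes Streptococcus pyogenes, Micrococcus luteus — 9 left.
Coagulase −: excludes Staphylococcus aureus — 8 left.
mannitol fermentation −: excludes Enterococcus faecalis, Enterococcus faecium — 6 left.

Staphylococcus epidermidis, Staphylococcus saprophyticus, Streptococcus agalactiae, Streptococcus bovis, Streptococcus mitis, Streptococcus pneumoniae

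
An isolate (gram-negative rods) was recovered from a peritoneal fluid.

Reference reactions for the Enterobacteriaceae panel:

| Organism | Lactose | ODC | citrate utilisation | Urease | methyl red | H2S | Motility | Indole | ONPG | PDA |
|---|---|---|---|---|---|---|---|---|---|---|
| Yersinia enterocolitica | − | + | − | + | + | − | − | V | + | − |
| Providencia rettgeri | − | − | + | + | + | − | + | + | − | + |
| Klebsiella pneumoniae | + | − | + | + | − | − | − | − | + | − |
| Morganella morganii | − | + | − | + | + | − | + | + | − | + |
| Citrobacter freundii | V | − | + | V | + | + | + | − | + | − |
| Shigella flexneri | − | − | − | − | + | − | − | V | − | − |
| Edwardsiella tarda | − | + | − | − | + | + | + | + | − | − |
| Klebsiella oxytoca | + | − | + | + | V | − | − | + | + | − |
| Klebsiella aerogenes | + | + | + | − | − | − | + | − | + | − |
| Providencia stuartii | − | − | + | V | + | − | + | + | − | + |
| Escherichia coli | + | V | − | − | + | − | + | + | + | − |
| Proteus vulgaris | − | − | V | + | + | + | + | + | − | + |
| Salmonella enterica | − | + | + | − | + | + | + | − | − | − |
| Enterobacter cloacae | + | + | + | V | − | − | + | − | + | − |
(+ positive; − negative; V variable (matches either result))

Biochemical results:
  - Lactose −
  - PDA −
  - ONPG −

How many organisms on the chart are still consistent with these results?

Lactose −: excludes 5 organisms — 9 left.
ONPG −: excludes Yersinia enterocolitica, Citrobacter freundii — 7 left.
PDA −: excludes Providencia rettgeri, Morganella morganii, Providencia stuartii, Proteus vulgaris — 3 left.
Still consistent: Edwardsiella tarda, Salmonella enterica, Shigella flexneri.

3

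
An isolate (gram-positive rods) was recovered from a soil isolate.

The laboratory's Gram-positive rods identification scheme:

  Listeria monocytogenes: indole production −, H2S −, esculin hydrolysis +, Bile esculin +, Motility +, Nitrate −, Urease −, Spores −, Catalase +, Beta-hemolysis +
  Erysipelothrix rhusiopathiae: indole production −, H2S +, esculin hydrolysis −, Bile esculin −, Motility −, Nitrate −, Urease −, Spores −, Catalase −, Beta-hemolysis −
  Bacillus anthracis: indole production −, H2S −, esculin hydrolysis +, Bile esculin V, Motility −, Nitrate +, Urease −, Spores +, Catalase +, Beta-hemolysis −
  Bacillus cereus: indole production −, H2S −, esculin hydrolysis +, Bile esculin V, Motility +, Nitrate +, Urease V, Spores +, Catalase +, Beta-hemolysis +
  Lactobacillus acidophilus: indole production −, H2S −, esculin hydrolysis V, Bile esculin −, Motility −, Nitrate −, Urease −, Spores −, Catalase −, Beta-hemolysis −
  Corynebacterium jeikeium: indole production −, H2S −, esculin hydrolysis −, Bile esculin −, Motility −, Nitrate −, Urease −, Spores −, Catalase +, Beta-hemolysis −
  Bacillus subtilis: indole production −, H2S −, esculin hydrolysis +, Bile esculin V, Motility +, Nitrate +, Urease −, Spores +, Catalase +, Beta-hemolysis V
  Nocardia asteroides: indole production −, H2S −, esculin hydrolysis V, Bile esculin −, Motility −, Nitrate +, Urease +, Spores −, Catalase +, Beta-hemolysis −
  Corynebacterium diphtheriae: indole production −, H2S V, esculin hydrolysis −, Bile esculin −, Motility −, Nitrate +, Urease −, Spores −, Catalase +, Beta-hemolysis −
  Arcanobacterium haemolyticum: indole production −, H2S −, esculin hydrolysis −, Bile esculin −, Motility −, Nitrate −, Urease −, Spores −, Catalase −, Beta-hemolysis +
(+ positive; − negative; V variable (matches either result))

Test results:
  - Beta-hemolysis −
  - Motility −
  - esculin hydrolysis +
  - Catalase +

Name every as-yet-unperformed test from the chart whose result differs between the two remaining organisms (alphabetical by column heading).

Spores, Urease

Motility −: excludes Listeria monocytogenes, Bacillus cereus, Bacillus subtilis — 7 left.
esculin hydrolysis +: excludes Erysipelothrix rhusiopathiae, Corynebacterium jeikeium, Corynebacterium diphtheriae, Arcanobacterium haemolyticum — 3 left.
Beta-hemolysis −: all 3 remaining candidates are consistent.
Catalase +: excludes Lactobacillus acidophilus — 2 left.
Two candidates remain: Bacillus anthracis and Nocardia asteroides.
  indole production: − vs − — same for both, does not separate.
  H2S: − vs − — same for both, does not separate.
  Bile esculin: V vs − — variable for at least one, does not separate.
  Nitrate: + vs + — same for both, does not separate.
  Urease: Bacillus anthracis −, Nocardia asteroides + — discriminates.
  Spores: Bacillus anthracis +, Nocardia asteroides − — discriminates.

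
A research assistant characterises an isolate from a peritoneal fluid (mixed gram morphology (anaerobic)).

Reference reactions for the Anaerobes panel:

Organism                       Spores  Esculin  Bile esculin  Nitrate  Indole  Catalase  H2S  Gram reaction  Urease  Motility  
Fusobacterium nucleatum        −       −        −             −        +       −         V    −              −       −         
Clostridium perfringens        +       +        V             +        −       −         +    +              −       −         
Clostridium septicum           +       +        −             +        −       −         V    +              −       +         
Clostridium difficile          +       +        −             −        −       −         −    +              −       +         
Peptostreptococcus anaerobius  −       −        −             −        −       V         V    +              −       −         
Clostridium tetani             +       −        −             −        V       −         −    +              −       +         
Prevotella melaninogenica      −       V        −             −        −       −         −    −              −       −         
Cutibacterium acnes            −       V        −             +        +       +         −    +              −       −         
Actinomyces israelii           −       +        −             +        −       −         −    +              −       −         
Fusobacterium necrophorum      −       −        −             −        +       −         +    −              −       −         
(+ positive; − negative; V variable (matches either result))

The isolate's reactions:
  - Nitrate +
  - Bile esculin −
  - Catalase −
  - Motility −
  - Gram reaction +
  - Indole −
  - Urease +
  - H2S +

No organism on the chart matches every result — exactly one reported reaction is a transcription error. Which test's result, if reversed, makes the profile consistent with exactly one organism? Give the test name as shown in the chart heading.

As reported, no row in the chart matches all 8 reactions.
Reversing Urease (to −) → unique match: Clostridium perfringens.
Reversing Indole → still no organism matches.
Reversing H2S → still no organism matches.
Reversing Catalase → still no organism matches.
Reversing Gram reaction → still no organism matches.
Reversing Motility → still no organism matches.
Reversing Nitrate → still no organism matches.
Reversing Bile esculin → still no organism matches.

Urease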